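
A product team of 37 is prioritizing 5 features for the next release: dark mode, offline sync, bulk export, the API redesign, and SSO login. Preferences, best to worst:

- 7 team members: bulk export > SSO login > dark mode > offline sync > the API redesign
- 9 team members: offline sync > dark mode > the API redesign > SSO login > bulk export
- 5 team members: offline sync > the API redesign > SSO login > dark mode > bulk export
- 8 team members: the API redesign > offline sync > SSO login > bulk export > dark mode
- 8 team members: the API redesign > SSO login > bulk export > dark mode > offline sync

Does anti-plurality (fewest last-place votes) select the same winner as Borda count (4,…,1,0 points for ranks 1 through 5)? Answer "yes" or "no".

no

Anti-plurality — last-place votes: dark mode 8, offline sync 8, bulk export 14, the API redesign 7, SSO login 0. Winner: SSO login.
Borda — scores: dark mode 54, offline sync 87, bulk export 52, the API redesign 97, SSO login 80. Winner: the API redesign.
The two methods disagree.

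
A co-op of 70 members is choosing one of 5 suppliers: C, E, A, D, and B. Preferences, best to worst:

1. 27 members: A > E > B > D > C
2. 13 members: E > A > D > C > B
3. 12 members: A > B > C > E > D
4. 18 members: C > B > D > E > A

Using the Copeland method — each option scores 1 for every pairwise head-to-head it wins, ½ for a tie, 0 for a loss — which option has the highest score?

C: loses to E, A, D, and B → score 0.
E: beats C, D, and B; loses to A → score 3.
A: beats C, E, D, and B → score 4.
D: beats C; loses to E, A, and B → score 1.
B: beats C and D; loses to E and A → score 2.
A has the best pairwise record.

A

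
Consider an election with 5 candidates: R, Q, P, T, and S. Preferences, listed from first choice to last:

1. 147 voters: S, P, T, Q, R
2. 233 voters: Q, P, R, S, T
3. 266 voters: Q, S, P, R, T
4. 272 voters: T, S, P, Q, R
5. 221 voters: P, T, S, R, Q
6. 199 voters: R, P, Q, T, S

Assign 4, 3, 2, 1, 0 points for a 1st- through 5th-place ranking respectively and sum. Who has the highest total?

P

R: 147·0 + 233·2 + 266·1 + 272·0 + 221·1 + 199·4 = 1749
Q: 147·1 + 233·4 + 266·4 + 272·1 + 221·0 + 199·2 = 2813
P: 147·3 + 233·3 + 266·2 + 272·2 + 221·4 + 199·3 = 3697
T: 147·2 + 233·0 + 266·0 + 272·4 + 221·3 + 199·1 = 2244
S: 147·4 + 233·1 + 266·3 + 272·3 + 221·2 + 199·0 = 2877
P has the highest Borda score (3697).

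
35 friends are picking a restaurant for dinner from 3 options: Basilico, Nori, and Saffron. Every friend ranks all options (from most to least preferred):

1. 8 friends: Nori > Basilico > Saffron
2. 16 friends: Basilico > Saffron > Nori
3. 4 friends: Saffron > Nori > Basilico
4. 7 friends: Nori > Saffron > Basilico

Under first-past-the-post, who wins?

Basilico

First-place votes: Basilico 16, Nori 15, Saffron 4.
Basilico has the most first-place votes.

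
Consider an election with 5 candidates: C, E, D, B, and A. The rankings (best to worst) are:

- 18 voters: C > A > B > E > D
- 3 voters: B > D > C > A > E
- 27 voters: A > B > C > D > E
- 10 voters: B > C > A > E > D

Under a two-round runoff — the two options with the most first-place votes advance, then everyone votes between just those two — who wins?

C

Round 1 first-place votes: C 18, E 0, D 0, B 13, A 27.
A and C advance.
Runoff: A is preferred to C by 27 voters; C by 31.
C wins the runoff.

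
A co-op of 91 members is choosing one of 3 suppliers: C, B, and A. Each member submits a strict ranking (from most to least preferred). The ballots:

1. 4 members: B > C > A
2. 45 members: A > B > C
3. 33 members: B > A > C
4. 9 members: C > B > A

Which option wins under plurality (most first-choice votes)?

First-place votes: C 9, B 37, A 45.
A has the most first-place votes.

A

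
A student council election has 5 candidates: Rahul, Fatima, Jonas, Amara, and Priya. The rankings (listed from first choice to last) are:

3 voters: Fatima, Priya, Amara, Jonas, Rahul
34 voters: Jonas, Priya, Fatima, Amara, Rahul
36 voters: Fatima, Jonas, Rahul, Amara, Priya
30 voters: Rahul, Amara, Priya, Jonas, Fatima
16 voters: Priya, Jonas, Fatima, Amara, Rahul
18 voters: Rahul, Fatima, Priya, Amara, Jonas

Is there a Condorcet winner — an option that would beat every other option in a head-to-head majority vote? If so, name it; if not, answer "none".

Jonas

Jonas vs Rahul: 89–48 for Jonas.
Jonas vs Fatima: 80–57 for Jonas.
Jonas vs Amara: 86–51 for Jonas.
Jonas vs Priya: 70–67 for Jonas.
Jonas beats every other option head-to-head.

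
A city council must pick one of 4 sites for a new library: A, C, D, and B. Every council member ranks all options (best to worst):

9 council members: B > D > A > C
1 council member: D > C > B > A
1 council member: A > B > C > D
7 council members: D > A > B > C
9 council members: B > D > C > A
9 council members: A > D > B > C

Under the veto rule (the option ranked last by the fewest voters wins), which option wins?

B

Last-place votes: A 10, C 25, D 1, B 0.
B is ranked last by the fewest voters, so B wins.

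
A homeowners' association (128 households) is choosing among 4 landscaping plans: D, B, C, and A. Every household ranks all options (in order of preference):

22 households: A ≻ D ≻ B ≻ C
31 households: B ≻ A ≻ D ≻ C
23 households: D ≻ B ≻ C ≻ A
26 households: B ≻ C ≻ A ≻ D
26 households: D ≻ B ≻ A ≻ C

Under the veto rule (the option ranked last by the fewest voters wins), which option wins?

Last-place votes: D 26, B 0, C 79, A 23.
B is ranked last by the fewest voters, so B wins.

B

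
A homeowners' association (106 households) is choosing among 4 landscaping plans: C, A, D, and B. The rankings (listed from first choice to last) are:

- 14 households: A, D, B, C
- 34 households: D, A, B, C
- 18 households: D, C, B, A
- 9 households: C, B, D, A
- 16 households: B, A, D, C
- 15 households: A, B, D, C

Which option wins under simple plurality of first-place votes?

D

First-place votes: C 9, A 29, D 52, B 16.
D has the most first-place votes.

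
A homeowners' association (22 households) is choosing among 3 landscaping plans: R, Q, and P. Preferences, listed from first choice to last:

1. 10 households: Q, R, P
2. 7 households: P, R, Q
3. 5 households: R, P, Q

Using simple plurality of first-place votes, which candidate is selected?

First-place votes: R 5, Q 10, P 7.
Q has the most first-place votes.

Q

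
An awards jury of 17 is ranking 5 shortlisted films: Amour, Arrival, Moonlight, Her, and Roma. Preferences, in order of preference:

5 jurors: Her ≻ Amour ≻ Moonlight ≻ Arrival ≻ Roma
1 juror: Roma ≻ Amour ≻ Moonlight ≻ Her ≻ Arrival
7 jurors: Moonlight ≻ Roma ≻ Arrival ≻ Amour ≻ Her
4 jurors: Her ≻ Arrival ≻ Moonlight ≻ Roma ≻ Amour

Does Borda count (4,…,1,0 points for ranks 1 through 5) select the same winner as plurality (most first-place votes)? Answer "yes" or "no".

no

Borda — scores: Amour 25, Arrival 31, Moonlight 48, Her 37, Roma 29. Winner: Moonlight.
Plurality — first-place votes: Amour 0, Arrival 0, Moonlight 7, Her 9, Roma 1. Winner: Her.
The two methods disagree.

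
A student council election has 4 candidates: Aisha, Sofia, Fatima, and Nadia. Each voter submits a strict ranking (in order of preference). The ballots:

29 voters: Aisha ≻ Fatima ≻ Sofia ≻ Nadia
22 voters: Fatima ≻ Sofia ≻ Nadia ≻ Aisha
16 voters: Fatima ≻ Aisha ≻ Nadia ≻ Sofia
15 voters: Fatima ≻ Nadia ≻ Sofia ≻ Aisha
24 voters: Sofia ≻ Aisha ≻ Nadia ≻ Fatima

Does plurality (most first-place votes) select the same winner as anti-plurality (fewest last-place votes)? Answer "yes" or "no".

Plurality — first-place votes: Aisha 29, Sofia 24, Fatima 53, Nadia 0. Winner: Fatima.
Anti-plurality — last-place votes: Aisha 37, Sofia 16, Fatima 24, Nadia 29. Winner: Sofia.
The two methods disagree.

no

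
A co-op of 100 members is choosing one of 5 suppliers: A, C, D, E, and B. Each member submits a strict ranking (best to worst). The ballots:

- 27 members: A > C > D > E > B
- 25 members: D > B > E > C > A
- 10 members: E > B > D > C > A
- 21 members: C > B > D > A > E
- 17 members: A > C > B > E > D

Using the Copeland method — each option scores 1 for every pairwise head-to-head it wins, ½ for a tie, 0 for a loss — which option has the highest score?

A: beats E; loses to C, D, and B → score 1.
C: beats A, D, E, and B → score 4.
D: beats A, E, and B; loses to C → score 3.
E: loses to A, C, D, and B → score 0.
B: beats A and E; loses to C and D → score 2.
C has the best pairwise record.

C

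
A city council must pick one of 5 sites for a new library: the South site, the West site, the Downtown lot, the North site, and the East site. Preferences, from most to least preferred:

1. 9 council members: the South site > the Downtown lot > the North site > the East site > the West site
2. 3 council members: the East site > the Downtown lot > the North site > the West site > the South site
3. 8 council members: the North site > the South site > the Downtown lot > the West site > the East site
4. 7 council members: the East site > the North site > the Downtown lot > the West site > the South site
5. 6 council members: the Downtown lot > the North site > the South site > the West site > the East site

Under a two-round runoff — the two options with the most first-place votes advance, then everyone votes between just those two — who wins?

Round 1 first-place votes: the South site 9, the West site 0, the Downtown lot 6, the North site 8, the East site 10.
the East site and the South site advance.
Runoff: the East site is preferred to the South site by 10 voters; the South site by 23.
the South site wins the runoff.

the South site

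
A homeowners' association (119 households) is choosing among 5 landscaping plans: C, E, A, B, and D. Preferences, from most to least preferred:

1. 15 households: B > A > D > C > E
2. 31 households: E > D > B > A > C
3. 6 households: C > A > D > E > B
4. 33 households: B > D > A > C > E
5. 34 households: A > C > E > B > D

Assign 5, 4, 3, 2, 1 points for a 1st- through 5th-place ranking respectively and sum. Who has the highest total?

A

C: 15·2 + 31·1 + 6·5 + 33·2 + 34·4 = 293
E: 15·1 + 31·5 + 6·2 + 33·1 + 34·3 = 317
A: 15·4 + 31·2 + 6·4 + 33·3 + 34·5 = 415
B: 15·5 + 31·3 + 6·1 + 33·5 + 34·2 = 407
D: 15·3 + 31·4 + 6·3 + 33·4 + 34·1 = 353
A has the highest Borda score (415).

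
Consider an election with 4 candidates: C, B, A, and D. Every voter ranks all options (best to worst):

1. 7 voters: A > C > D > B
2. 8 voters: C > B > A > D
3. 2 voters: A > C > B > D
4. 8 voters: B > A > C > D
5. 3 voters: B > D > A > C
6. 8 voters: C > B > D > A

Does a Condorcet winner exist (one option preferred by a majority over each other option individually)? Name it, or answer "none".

Checking pairwise contests:
A beats C 20–16.
C beats B 25–11.
B beats A 27–9.
C beats D 33–3.
Every option loses at least one head-to-head, so there is no Condorcet winner.

none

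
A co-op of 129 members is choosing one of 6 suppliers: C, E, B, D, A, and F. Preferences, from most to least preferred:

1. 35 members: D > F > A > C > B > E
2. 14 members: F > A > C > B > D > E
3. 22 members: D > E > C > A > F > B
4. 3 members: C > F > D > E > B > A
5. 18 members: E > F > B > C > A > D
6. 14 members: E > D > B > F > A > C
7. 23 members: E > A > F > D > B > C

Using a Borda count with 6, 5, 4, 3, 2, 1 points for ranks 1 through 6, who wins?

C: 35·3 + 14·4 + 22·4 + 3·6 + 18·3 + 14·1 + 23·1 = 358
E: 35·1 + 14·1 + 22·5 + 3·3 + 18·6 + 14·6 + 23·6 = 498
B: 35·2 + 14·3 + 22·1 + 3·2 + 18·4 + 14·4 + 23·2 = 314
D: 35·6 + 14·2 + 22·6 + 3·4 + 18·1 + 14·5 + 23·3 = 539
A: 35·4 + 14·5 + 22·3 + 3·1 + 18·2 + 14·2 + 23·5 = 458
F: 35·5 + 14·6 + 22·2 + 3·5 + 18·5 + 14·3 + 23·4 = 542
F has the highest Borda score (542).

F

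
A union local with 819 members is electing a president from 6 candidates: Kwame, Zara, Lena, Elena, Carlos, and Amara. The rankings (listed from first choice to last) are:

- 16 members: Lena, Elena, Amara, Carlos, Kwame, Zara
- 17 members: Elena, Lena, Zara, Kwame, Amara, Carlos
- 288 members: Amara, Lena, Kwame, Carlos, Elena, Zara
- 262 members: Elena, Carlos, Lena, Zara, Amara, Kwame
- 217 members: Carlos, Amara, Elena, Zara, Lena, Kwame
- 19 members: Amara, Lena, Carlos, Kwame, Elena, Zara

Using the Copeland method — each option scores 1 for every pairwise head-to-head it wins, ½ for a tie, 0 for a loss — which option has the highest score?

Kwame: loses to Zara, Lena, Elena, Carlos, and Amara → score 0.
Zara: beats Kwame; loses to Lena, Elena, Carlos, and Amara → score 1.
Lena: beats Kwame and Zara; loses to Elena, Carlos, and Amara → score 2.
Elena: beats Kwame, Zara, and Lena; loses to Carlos and Amara → score 3.
Carlos: beats Kwame, Zara, Lena, Elena, and Amara → score 5.
Amara: beats Kwame, Zara, Lena, and Elena; loses to Carlos → score 4.
Carlos has the best pairwise record.

Carlos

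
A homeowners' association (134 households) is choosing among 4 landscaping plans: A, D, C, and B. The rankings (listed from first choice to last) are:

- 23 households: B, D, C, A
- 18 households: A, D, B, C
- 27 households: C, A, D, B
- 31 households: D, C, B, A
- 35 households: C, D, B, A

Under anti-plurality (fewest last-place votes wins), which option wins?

D

Last-place votes: A 89, D 0, C 18, B 27.
D is ranked last by the fewest voters, so D wins.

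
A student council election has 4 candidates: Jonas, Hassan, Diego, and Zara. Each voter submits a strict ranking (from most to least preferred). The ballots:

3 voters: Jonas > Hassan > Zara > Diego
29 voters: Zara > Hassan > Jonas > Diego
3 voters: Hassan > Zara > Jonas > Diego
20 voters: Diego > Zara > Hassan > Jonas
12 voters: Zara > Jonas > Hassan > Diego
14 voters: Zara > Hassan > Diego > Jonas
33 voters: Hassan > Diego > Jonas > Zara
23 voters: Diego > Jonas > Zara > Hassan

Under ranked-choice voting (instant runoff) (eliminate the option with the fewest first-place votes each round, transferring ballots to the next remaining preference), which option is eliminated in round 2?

Round 1: Jonas 3, Hassan 36, Diego 43, Zara 55. Eliminate Jonas.
Round 2: Hassan 39, Diego 43, Zara 55. Eliminate Hassan.

Hassan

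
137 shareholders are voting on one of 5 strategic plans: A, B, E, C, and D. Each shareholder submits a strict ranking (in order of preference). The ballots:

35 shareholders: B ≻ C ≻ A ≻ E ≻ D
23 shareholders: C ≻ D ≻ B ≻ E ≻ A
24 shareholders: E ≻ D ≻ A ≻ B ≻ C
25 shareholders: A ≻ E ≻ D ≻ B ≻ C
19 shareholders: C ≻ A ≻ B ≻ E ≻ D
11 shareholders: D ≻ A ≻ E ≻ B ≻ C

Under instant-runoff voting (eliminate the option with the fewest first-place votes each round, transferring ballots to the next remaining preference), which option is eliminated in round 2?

E

Round 1: A 25, B 35, E 24, C 42, D 11. Eliminate D.
Round 2: A 36, B 35, E 24, C 42. Eliminate E.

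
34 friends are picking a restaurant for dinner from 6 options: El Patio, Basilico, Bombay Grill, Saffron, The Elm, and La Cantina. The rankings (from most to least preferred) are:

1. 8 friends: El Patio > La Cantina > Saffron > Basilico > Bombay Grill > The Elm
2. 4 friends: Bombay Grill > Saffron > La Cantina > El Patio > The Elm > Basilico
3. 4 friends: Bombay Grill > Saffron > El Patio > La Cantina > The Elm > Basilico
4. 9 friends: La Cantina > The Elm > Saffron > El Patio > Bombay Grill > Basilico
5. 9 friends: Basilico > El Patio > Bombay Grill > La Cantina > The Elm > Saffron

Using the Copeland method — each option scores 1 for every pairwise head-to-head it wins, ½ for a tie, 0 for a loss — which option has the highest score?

El Patio: beats Basilico, Bombay Grill, The Elm, and La Cantina; ties Saffron → score 4.5.
Basilico: ties Bombay Grill and The Elm; loses to El Patio, Saffron, and La Cantina → score 1.
Bombay Grill: beats The Elm; ties Basilico, Saffron, and La Cantina; loses to El Patio → score 2.5.
Saffron: beats Basilico; ties El Patio and Bombay Grill; loses to The Elm and La Cantina → score 2.
The Elm: beats Saffron; ties Basilico; loses to El Patio, Bombay Grill, and La Cantina → score 1.5.
La Cantina: beats Basilico, Saffron, and The Elm; ties Bombay Grill; loses to El Patio → score 3.5.
El Patio has the best pairwise record.

El Patio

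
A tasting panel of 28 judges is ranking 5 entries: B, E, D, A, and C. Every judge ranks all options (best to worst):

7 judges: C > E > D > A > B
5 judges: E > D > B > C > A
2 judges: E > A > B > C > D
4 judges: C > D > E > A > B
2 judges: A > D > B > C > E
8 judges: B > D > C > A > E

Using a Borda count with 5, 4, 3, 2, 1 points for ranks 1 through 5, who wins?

B: 7·1 + 5·3 + 2·3 + 4·1 + 2·3 + 8·5 = 78
E: 7·4 + 5·5 + 2·5 + 4·3 + 2·1 + 8·1 = 85
D: 7·3 + 5·4 + 2·1 + 4·4 + 2·4 + 8·4 = 99
A: 7·2 + 5·1 + 2·4 + 4·2 + 2·5 + 8·2 = 61
C: 7·5 + 5·2 + 2·2 + 4·5 + 2·2 + 8·3 = 97
D has the highest Borda score (99).

D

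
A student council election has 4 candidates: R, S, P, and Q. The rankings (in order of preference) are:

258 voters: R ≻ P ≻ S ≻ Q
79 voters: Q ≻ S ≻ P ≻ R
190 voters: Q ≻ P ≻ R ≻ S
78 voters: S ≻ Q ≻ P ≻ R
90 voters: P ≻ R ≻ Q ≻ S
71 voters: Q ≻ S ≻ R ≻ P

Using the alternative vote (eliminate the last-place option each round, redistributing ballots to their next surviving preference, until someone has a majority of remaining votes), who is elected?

Round 1: R 258, S 78, P 90, Q 340. Eliminate S.
Round 2: R 258, P 90, Q 418. Q has a majority.

Q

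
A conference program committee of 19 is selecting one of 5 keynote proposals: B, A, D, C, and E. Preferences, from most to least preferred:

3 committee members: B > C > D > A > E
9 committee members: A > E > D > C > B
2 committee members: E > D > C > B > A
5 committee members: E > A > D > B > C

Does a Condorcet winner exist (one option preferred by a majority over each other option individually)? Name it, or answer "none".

A

A vs B: 14–5 for A.
A vs D: 14–5 for A.
A vs C: 14–5 for A.
A vs E: 12–7 for A.
A beats every other option head-to-head.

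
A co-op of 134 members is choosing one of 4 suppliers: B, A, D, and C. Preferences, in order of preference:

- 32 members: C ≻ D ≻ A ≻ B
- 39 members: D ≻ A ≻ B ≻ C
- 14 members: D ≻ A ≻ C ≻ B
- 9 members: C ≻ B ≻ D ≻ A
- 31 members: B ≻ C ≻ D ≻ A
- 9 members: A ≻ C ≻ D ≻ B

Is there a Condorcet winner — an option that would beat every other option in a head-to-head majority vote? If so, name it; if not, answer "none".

none

Checking pairwise contests:
A beats B 94–40.
D beats A 125–9.
C beats D 81–53.
B beats C 70–64.
Every option loses at least one head-to-head, so there is no Condorcet winner.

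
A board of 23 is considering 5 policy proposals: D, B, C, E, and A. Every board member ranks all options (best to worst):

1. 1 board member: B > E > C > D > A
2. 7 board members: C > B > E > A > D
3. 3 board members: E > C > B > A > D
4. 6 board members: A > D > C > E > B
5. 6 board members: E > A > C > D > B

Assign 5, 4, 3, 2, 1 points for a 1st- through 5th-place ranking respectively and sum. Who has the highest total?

D: 1·2 + 7·1 + 3·1 + 6·4 + 6·2 = 48
B: 1·5 + 7·4 + 3·3 + 6·1 + 6·1 = 54
C: 1·3 + 7·5 + 3·4 + 6·3 + 6·3 = 86
E: 1·4 + 7·3 + 3·5 + 6·2 + 6·5 = 82
A: 1·1 + 7·2 + 3·2 + 6·5 + 6·4 = 75
C has the highest Borda score (86).

C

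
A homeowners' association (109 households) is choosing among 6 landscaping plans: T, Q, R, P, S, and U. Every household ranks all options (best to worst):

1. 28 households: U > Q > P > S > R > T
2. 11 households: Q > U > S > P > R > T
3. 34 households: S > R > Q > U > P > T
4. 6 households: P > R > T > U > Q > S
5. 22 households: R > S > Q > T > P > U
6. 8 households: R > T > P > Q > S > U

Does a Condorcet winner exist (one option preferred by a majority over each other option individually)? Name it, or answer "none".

S vs T: 95–14 for S.
S vs Q: 56–53 for S.
S vs R: 73–36 for S.
S vs P: 67–42 for S.
S vs U: 64–45 for S.
S beats every other option head-to-head.

S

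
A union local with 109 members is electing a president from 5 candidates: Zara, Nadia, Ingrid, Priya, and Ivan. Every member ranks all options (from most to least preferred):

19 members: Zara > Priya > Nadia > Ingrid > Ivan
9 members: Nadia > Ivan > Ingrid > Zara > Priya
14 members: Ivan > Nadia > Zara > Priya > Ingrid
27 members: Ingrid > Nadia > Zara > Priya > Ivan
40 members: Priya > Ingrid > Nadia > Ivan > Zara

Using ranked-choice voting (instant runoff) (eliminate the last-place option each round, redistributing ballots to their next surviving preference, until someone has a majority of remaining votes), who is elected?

Priya

Round 1: Zara 19, Nadia 9, Ingrid 27, Priya 40, Ivan 14. Eliminate Nadia.
Round 2: Zara 19, Ingrid 27, Priya 40, Ivan 23. Eliminate Zara.
Round 3: Ingrid 27, Priya 59, Ivan 23. Priya has a majority.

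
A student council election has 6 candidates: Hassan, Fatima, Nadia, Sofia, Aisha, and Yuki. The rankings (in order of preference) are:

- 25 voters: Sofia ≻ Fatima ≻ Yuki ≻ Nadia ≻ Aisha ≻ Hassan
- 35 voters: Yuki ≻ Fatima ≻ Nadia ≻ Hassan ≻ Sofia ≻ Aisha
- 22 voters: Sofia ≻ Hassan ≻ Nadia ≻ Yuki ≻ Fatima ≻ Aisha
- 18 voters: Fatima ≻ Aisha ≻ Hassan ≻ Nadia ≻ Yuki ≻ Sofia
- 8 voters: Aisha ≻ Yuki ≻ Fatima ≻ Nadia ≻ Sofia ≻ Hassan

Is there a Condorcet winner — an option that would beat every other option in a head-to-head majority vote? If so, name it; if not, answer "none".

Yuki

Yuki vs Hassan: 68–40 for Yuki.
Yuki vs Fatima: 65–43 for Yuki.
Yuki vs Nadia: 68–40 for Yuki.
Yuki vs Sofia: 61–47 for Yuki.
Yuki vs Aisha: 82–26 for Yuki.
Yuki beats every other option head-to-head.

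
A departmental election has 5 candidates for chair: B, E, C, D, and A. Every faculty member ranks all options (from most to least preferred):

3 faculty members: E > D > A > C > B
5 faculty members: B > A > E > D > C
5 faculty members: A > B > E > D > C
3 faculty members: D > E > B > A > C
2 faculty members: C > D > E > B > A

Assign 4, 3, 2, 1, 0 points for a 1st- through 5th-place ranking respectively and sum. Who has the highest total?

B: 3·0 + 5·4 + 5·3 + 3·2 + 2·1 = 43
E: 3·4 + 5·2 + 5·2 + 3·3 + 2·2 = 45
C: 3·1 + 5·0 + 5·0 + 3·0 + 2·4 = 11
D: 3·3 + 5·1 + 5·1 + 3·4 + 2·3 = 37
A: 3·2 + 5·3 + 5·4 + 3·1 + 2·0 = 44
E has the highest Borda score (45).

E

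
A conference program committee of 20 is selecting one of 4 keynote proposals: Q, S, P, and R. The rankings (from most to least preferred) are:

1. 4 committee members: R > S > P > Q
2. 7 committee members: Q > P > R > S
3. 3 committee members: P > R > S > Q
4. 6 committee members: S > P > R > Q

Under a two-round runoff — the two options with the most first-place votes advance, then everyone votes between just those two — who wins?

S

Round 1 first-place votes: Q 7, S 6, P 3, R 4.
Q and S advance.
Runoff: Q is preferred to S by 7 voters; S by 13.
S wins the runoff.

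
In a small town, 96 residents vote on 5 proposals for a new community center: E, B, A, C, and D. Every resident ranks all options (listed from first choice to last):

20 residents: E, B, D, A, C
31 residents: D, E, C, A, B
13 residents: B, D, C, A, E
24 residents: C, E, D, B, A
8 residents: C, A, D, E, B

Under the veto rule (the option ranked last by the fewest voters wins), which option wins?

Last-place votes: E 13, B 39, A 24, C 20, D 0.
D is ranked last by the fewest voters, so D wins.

D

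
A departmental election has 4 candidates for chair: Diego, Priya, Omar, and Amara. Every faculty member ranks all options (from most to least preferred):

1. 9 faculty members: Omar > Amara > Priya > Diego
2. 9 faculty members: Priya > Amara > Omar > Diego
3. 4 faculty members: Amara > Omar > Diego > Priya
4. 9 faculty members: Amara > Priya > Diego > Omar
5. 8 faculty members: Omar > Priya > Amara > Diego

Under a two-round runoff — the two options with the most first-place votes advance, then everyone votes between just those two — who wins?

Round 1 first-place votes: Diego 0, Priya 9, Omar 17, Amara 13.
Omar and Amara advance.
Runoff: Omar is preferred to Amara by 17 voters; Amara by 22.
Amara wins the runoff.

Amara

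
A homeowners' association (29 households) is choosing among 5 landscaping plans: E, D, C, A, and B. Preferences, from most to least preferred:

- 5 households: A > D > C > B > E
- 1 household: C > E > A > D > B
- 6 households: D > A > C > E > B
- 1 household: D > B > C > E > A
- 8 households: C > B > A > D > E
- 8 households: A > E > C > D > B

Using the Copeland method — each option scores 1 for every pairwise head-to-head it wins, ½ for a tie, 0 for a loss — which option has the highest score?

A

E: beats B; loses to D, C, and A → score 1.
D: beats E and B; loses to C and A → score 2.
C: beats E, D, and B; loses to A → score 3.
A: beats E, D, C, and B → score 4.
B: loses to E, D, C, and A → score 0.
A has the best pairwise record.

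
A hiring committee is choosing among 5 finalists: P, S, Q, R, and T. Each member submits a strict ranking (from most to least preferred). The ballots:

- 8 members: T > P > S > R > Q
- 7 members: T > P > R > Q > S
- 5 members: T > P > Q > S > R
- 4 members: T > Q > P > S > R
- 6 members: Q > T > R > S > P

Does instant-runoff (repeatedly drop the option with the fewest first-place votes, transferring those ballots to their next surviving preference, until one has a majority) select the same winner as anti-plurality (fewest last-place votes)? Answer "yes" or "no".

Instant-runoff — R1 P 0, S 0, Q 6, R 0, T 24 (T winner). Winner: T.
Anti-plurality — last-place votes: P 6, S 7, Q 8, R 9, T 0. Winner: T.
The two methods agree.

yes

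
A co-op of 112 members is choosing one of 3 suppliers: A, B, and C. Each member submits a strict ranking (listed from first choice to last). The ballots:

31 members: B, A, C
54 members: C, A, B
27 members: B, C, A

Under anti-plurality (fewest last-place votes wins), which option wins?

A

Last-place votes: A 27, B 54, C 31.
A is ranked last by the fewest voters, so A wins.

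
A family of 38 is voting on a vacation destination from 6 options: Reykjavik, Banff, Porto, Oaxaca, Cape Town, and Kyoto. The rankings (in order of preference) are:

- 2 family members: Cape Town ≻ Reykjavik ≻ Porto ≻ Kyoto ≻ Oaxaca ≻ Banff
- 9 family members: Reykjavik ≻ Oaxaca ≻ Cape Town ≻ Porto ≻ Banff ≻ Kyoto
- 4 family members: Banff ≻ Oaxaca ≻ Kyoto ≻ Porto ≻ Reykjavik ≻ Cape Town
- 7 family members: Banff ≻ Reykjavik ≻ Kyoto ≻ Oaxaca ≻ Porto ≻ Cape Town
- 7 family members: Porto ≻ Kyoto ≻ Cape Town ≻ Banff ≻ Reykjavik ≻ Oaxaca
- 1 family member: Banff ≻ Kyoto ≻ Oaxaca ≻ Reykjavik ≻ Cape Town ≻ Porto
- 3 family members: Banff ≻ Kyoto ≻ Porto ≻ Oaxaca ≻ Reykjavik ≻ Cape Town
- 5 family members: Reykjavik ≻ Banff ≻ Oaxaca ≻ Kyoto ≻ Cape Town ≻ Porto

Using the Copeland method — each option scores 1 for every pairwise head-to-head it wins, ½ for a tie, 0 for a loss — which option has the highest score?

Banff

Reykjavik: beats Porto, Oaxaca, Cape Town, and Kyoto; loses to Banff → score 4.
Banff: beats Reykjavik, Porto, Oaxaca, Cape Town, and Kyoto → score 5.
Porto: beats Cape Town; loses to Reykjavik, Banff, Oaxaca, and Kyoto → score 1.
Oaxaca: beats Porto and Cape Town; loses to Reykjavik, Banff, and Kyoto → score 2.
Cape Town: loses to Reykjavik, Banff, Porto, Oaxaca, and Kyoto → score 0.
Kyoto: beats Porto, Oaxaca, and Cape Town; loses to Reykjavik and Banff → score 3.
Banff has the best pairwise record.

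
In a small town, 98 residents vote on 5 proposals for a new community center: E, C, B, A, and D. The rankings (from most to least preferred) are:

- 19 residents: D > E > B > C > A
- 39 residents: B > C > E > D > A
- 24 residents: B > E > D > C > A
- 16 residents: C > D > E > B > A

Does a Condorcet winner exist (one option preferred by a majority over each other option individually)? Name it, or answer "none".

B

B vs E: 63–35 for B.
B vs C: 82–16 for B.
B vs A: 98–0 for B.
B vs D: 63–35 for B.
B beats every other option head-to-head.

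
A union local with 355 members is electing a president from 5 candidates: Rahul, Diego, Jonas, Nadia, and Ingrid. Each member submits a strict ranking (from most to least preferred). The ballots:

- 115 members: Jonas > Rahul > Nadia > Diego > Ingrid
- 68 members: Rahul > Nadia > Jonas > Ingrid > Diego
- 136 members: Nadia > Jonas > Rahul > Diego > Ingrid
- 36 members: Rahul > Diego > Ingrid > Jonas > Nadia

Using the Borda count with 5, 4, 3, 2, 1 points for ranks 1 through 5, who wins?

Rahul: 115·4 + 68·5 + 136·3 + 36·5 = 1388
Diego: 115·2 + 68·1 + 136·2 + 36·4 = 714
Jonas: 115·5 + 68·3 + 136·4 + 36·2 = 1395
Nadia: 115·3 + 68·4 + 136·5 + 36·1 = 1333
Ingrid: 115·1 + 68·2 + 136·1 + 36·3 = 495
Jonas has the highest Borda score (1395).

Jonas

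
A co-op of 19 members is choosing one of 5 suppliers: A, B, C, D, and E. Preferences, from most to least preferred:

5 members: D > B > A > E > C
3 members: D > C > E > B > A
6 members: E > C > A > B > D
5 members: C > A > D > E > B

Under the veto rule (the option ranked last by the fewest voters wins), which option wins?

Last-place votes: A 3, B 5, C 5, D 6, E 0.
E is ranked last by the fewest voters, so E wins.

E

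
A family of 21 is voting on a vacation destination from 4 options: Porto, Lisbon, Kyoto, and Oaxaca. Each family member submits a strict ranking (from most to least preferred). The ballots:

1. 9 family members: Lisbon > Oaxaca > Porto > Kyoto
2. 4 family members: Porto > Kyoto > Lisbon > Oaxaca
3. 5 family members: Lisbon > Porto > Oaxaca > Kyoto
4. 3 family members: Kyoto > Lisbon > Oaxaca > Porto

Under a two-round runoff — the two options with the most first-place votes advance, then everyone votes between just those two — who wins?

Round 1 first-place votes: Porto 4, Lisbon 14, Kyoto 3, Oaxaca 0.
Lisbon and Porto advance.
Runoff: Lisbon is preferred to Porto by 17 voters; Porto by 4.
Lisbon wins the runoff.

Lisbon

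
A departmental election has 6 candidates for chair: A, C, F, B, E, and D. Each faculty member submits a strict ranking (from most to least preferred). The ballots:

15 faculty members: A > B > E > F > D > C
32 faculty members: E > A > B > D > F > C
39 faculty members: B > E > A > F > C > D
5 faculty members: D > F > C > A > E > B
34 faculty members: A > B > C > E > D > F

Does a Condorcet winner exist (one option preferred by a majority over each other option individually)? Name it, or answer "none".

none

Checking pairwise contests:
E beats A 71–54.
A beats C 120–5.
A beats F 120–5.
A beats B 86–39.
B beats E 88–37.
A beats D 120–5.
Every option loses at least one head-to-head, so there is no Condorcet winner.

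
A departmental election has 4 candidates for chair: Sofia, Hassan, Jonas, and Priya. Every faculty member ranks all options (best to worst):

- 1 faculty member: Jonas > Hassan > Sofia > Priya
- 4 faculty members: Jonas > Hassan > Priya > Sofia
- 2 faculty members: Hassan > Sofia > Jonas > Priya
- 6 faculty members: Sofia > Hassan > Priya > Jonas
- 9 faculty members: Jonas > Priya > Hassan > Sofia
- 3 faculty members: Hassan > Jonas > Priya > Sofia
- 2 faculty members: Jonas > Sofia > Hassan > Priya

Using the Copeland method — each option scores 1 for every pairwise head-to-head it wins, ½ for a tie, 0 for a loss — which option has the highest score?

Jonas

Sofia: loses to Hassan, Jonas, and Priya → score 0.
Hassan: beats Sofia and Priya; loses to Jonas → score 2.
Jonas: beats Sofia, Hassan, and Priya → score 3.
Priya: beats Sofia; loses to Hassan and Jonas → score 1.
Jonas has the best pairwise record.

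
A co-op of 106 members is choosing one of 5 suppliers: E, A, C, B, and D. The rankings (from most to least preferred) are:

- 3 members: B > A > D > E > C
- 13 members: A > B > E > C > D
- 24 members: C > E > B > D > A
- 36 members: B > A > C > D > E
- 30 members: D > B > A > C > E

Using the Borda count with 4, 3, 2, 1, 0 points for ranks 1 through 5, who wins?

E: 3·1 + 13·2 + 24·3 + 36·0 + 30·0 = 101
A: 3·3 + 13·4 + 24·0 + 36·3 + 30·2 = 229
C: 3·0 + 13·1 + 24·4 + 36·2 + 30·1 = 211
B: 3·4 + 13·3 + 24·2 + 36·4 + 30·3 = 333
D: 3·2 + 13·0 + 24·1 + 36·1 + 30·4 = 186
B has the highest Borda score (333).

B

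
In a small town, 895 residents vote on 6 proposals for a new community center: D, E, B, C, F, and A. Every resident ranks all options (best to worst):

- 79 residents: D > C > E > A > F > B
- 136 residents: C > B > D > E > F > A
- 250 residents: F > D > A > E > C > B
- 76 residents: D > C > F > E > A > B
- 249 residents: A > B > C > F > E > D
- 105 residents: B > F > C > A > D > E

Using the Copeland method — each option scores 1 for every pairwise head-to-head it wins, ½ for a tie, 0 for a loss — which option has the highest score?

D: beats E and A; loses to B, C, and F → score 2.
E: loses to D, B, C, F, and A → score 0.
B: beats D, E, and F; loses to C and A → score 3.
C: beats D, E, B, and F; loses to A → score 4.
F: beats D, E, and A; loses to B and C → score 3.
A: beats E, B, and C; loses to D and F → score 3.
C has the best pairwise record.

C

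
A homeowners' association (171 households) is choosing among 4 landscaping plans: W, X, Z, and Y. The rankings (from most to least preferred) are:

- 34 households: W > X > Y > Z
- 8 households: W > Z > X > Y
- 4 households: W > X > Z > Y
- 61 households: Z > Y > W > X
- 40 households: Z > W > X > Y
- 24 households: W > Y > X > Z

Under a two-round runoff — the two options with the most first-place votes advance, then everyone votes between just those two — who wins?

Round 1 first-place votes: W 70, X 0, Z 101, Y 0.
Z and W advance.
Runoff: Z is preferred to W by 101 voters; W by 70.
Z wins the runoff.

Z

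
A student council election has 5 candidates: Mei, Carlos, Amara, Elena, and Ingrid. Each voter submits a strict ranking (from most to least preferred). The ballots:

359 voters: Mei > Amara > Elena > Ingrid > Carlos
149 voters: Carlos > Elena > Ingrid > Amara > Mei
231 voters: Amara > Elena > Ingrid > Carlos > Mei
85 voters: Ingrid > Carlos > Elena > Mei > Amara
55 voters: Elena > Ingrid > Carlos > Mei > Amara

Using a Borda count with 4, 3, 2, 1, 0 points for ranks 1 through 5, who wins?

Elena

Mei: 359·4 + 149·0 + 231·0 + 85·1 + 55·1 = 1576
Carlos: 359·0 + 149·4 + 231·1 + 85·3 + 55·2 = 1192
Amara: 359·3 + 149·1 + 231·4 + 85·0 + 55·0 = 2150
Elena: 359·2 + 149·3 + 231·3 + 85·2 + 55·4 = 2248
Ingrid: 359·1 + 149·2 + 231·2 + 85·4 + 55·3 = 1624
Elena has the highest Borda score (2248).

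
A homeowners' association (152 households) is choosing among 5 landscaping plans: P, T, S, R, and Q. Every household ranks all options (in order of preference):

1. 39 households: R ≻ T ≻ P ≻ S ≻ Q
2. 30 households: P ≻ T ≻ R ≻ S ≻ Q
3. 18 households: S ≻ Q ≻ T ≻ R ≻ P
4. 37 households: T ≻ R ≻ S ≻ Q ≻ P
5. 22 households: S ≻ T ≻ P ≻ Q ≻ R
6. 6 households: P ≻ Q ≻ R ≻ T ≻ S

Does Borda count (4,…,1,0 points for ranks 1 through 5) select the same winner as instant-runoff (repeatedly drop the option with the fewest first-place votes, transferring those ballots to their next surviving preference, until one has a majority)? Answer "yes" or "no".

Borda — scores: P 266, T 463, S 303, R 357, Q 131. Winner: T.
Instant-runoff — R1 P 36, T 37, S 40, R 39, Q 0 (Q out); R2 P 36, T 37, S 40, R 39 (P out); R3 T 67, S 40, R 45 (S out); R4 T 107, R 45 (T winner). Winner: T.
The two methods agree.

yes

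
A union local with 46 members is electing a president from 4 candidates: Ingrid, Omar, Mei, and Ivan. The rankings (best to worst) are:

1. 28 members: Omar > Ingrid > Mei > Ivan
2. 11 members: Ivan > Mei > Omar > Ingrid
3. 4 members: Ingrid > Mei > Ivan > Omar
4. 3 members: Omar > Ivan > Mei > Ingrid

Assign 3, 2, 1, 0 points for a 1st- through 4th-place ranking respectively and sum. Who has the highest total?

Ingrid: 28·2 + 11·0 + 4·3 + 3·0 = 68
Omar: 28·3 + 11·1 + 4·0 + 3·3 = 104
Mei: 28·1 + 11·2 + 4·2 + 3·1 = 61
Ivan: 28·0 + 11·3 + 4·1 + 3·2 = 43
Omar has the highest Borda score (104).

Omar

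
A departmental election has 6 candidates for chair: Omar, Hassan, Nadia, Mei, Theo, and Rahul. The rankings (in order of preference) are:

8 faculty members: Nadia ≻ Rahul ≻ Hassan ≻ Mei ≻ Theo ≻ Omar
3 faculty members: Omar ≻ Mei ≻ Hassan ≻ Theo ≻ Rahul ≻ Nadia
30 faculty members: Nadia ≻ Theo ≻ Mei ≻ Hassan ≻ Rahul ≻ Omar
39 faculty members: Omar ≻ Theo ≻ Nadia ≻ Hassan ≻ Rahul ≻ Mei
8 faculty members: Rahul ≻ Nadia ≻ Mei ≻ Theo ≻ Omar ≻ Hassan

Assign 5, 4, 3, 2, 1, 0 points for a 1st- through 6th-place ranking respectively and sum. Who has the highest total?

Nadia

Omar: 8·0 + 3·5 + 30·0 + 39·5 + 8·1 = 218
Hassan: 8·3 + 3·3 + 30·2 + 39·2 + 8·0 = 171
Nadia: 8·5 + 3·0 + 30·5 + 39·3 + 8·4 = 339
Mei: 8·2 + 3·4 + 30·3 + 39·0 + 8·3 = 142
Theo: 8·1 + 3·2 + 30·4 + 39·4 + 8·2 = 306
Rahul: 8·4 + 3·1 + 30·1 + 39·1 + 8·5 = 144
Nadia has the highest Borda score (339).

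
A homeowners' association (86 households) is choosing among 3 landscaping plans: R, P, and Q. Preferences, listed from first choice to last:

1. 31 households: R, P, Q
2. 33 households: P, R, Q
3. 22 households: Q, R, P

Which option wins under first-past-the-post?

First-place votes: R 31, P 33, Q 22.
P has the most first-place votes.

P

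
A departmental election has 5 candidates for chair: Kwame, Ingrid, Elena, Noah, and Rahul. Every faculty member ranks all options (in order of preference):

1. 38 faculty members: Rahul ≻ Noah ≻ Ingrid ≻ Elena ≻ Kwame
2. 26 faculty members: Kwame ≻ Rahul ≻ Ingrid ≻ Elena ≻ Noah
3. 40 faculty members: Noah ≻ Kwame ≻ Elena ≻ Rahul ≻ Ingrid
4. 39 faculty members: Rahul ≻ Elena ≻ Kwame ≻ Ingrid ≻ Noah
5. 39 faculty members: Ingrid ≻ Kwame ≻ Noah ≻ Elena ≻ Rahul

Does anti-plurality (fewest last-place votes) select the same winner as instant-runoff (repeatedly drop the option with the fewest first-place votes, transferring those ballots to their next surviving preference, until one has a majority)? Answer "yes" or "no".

no

Anti-plurality — last-place votes: Kwame 38, Ingrid 40, Elena 0, Noah 65, Rahul 39. Winner: Elena.
Instant-runoff — R1 Kwame 26, Ingrid 39, Elena 0, Noah 40, Rahul 77 (Elena out); R2 Kwame 26, Ingrid 39, Noah 40, Rahul 77 (Kwame out); R3 Ingrid 39, Noah 40, Rahul 103 (Rahul winner). Winner: Rahul.
The two methods disagree.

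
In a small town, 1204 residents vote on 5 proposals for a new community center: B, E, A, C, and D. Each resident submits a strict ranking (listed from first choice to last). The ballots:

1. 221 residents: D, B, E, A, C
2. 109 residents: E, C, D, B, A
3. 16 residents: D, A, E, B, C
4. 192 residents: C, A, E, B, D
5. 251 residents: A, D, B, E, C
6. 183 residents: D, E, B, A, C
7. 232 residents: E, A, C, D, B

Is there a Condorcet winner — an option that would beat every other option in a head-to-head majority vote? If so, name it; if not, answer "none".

none

Checking pairwise contests:
E beats B 732–472.
D beats E 671–533.
E beats A 745–459.
B beats C 671–533.
A beats D 675–529.
Every option loses at least one head-to-head, so there is no Condorcet winner.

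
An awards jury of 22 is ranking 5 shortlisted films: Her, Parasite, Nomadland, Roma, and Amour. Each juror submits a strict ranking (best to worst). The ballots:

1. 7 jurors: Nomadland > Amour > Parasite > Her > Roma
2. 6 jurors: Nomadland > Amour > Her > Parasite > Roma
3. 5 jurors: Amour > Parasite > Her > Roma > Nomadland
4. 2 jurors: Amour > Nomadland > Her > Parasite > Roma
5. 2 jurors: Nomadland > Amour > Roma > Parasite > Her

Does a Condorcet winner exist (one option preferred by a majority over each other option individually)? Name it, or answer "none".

Nomadland

Nomadland vs Her: 17–5 for Nomadland.
Nomadland vs Parasite: 17–5 for Nomadland.
Nomadland vs Roma: 17–5 for Nomadland.
Nomadland vs Amour: 15–7 for Nomadland.
Nomadland beats every other option head-to-head.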